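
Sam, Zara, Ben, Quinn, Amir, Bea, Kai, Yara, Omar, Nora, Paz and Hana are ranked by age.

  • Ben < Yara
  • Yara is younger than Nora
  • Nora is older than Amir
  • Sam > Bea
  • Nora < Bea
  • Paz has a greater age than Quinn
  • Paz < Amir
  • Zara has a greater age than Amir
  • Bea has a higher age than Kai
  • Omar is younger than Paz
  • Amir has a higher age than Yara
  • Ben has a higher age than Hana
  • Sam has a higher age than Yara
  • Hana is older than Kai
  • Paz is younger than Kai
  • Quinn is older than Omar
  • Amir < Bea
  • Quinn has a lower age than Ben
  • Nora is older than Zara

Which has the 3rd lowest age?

Paz

Chaining the given pairs: Omar < Quinn < Paz < Kai < Hana < Ben < Yara < Amir < Zara < Nora < Bea < Sam.
Counting 3 from the smallest end gives Paz.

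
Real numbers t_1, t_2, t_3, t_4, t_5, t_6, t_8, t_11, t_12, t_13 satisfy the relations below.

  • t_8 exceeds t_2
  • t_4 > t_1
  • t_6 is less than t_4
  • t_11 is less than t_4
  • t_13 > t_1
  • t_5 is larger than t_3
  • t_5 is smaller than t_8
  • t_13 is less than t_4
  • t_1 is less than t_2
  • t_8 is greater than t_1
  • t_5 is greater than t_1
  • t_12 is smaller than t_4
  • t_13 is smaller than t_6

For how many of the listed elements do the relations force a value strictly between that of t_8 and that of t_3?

1

Chaining upward from t_3 reaches: t_5.
Chaining downward from t_8 reaches: t_1, t_5, t_2.
Strictly between t_3 and t_8 are those in both lists: t_5 — 1 element.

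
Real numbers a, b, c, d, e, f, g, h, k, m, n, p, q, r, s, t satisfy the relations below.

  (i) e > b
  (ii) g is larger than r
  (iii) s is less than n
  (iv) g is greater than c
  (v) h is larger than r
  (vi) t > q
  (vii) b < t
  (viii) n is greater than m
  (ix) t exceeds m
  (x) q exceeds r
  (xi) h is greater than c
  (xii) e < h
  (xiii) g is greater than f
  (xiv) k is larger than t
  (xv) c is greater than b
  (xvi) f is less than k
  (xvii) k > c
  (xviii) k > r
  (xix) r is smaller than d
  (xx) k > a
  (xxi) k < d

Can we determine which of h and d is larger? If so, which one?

Following every chain through h: below h we get b, r, e, c.
d is not reached, and no chain runs the other way from d to h.
So the given relations leave the order of h and d undetermined.

undetermined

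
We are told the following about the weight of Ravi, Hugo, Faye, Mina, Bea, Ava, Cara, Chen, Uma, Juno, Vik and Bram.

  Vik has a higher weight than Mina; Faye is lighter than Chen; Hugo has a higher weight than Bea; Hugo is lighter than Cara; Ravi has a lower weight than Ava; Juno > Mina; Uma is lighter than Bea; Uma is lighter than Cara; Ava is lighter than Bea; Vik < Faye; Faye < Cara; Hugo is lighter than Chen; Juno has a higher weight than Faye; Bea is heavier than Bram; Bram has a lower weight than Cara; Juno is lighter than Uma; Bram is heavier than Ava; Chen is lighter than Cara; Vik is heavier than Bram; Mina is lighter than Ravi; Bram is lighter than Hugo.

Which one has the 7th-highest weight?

Faye

Piecing the relations together gives one ordering: Mina < Ravi < Ava < Bram < Vik < Faye < Juno < Uma < Bea < Hugo < Chen < Cara.
Counting 7 from the largest end gives Faye.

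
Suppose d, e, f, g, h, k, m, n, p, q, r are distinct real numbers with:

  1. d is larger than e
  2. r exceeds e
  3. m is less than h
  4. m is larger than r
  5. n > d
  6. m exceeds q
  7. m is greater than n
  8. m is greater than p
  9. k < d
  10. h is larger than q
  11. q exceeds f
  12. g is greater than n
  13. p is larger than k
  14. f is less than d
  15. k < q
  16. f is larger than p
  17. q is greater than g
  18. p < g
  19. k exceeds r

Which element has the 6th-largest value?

d

Piecing the relations together gives one ordering: e < r < k < p < f < d < n < g < q < m < h.
The 6th largest is d.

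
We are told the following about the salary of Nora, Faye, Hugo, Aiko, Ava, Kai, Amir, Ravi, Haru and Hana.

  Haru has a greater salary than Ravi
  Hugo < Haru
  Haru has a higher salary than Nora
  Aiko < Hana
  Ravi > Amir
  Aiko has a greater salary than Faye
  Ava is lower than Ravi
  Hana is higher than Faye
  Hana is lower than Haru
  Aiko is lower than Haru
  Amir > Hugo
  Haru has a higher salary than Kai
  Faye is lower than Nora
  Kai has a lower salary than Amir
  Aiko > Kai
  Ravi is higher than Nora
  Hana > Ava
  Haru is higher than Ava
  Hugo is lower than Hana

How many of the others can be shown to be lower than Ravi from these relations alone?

6

Directly below Ravi: Amir, Ava, Nora.
One step further: Kai, Faye, Hugo (6 so far).
No other element is forced below Ravi by the given relations, so the count is 6.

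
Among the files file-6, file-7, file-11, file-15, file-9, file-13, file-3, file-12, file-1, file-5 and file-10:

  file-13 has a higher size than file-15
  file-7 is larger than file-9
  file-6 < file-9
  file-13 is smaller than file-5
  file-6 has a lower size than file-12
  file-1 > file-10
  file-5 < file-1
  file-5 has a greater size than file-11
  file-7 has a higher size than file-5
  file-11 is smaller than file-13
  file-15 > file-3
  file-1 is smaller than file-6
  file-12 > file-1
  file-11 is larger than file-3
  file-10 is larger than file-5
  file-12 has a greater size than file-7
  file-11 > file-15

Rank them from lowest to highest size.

Each adjacent pair is fixed by a given relation: file-3 < file-15; file-15 < file-11; file-11 < file-13; file-13 < file-5; file-5 < file-10; file-10 < file-1; file-1 < file-6; file-6 < file-9; file-9 < file-7; file-7 < file-12. Chaining them end to end gives the full order.

file-3 < file-15 < file-11 < file-13 < file-5 < file-10 < file-1 < file-6 < file-9 < file-7 < file-12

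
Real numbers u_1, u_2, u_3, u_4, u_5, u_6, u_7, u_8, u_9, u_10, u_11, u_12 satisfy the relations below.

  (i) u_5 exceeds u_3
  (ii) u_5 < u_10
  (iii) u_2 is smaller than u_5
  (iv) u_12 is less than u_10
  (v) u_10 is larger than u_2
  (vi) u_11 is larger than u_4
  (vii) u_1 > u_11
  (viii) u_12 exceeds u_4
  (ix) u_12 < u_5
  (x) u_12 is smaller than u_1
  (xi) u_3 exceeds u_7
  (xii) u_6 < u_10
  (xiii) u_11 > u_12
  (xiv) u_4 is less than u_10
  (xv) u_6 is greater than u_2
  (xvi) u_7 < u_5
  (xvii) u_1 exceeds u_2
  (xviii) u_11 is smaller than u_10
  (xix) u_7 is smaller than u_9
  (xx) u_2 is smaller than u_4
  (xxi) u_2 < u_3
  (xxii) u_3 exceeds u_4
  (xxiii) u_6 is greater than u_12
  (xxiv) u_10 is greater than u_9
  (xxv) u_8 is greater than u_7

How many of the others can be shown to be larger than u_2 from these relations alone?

Directly above u_2: u_4, u_3, u_5, u_1, u_6, u_10.
One step further: u_12, u_11 (8 so far).
Nothing else is reachable above u_2; 8 in all.

8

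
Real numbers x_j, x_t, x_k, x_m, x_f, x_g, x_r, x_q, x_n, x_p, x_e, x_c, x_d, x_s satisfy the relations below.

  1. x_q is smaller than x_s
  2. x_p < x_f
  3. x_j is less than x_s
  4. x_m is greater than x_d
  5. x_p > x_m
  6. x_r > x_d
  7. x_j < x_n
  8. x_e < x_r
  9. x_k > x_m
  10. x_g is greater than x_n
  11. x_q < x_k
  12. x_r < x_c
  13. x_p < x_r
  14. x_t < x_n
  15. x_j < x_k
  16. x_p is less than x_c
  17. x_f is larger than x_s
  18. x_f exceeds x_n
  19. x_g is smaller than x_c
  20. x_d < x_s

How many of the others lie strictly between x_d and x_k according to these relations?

Chaining upward from x_d reaches: x_m, x_p, x_s, x_f, x_r, x_c.
Chaining downward from x_k reaches: x_q, x_j, x_m.
Strictly between x_d and x_k are those in both lists: x_m — 1 element.

1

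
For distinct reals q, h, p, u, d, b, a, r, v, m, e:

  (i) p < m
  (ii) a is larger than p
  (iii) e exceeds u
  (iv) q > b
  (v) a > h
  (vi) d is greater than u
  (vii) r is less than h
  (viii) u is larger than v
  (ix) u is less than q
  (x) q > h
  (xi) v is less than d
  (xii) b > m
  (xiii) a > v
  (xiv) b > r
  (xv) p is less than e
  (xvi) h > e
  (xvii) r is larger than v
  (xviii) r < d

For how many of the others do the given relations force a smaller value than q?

8

The elements the relations force below q are v, u, p, r, e, m, b, h — no chain reaches any other.
That is 8.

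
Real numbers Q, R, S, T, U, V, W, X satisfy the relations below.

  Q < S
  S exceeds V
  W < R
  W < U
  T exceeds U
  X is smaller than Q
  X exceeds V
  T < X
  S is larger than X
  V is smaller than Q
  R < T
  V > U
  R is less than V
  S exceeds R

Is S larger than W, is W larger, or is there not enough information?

S

Link the given pairs in sequence: W < R; R < T; T < X; X < Q; Q < S.
Chaining these gives W < R < T < X < Q < S.
So S is larger.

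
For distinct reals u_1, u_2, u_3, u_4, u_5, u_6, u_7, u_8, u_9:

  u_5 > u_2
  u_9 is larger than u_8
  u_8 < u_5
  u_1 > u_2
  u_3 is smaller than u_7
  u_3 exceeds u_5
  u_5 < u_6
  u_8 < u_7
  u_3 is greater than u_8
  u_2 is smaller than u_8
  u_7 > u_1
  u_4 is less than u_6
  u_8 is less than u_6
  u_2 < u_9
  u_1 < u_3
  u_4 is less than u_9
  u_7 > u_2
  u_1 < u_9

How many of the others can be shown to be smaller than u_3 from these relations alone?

From u_3 the given relations immediately reach u_1, u_8, u_5.
From those, u_2 — 4 in total.
No other element is forced below u_3 by the given relations, so the count is 4.

4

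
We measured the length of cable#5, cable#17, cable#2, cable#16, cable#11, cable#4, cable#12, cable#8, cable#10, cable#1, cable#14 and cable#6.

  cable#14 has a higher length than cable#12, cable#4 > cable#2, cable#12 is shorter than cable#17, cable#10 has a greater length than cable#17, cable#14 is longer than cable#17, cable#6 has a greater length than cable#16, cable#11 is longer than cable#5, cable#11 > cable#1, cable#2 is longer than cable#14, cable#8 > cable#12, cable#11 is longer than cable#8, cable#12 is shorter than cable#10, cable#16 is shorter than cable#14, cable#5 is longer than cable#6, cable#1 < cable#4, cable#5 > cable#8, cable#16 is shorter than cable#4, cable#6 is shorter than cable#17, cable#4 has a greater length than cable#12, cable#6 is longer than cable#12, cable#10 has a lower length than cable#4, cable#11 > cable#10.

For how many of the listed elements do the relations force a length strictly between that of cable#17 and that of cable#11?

1

Chaining upward from cable#17 reaches: cable#14, cable#10, cable#2, cable#4.
Chaining downward from cable#11 reaches: cable#16, cable#12, cable#8, cable#6, cable#5, cable#1, cable#10.
Strictly between cable#17 and cable#11 are those in both lists: cable#10 — 1 element.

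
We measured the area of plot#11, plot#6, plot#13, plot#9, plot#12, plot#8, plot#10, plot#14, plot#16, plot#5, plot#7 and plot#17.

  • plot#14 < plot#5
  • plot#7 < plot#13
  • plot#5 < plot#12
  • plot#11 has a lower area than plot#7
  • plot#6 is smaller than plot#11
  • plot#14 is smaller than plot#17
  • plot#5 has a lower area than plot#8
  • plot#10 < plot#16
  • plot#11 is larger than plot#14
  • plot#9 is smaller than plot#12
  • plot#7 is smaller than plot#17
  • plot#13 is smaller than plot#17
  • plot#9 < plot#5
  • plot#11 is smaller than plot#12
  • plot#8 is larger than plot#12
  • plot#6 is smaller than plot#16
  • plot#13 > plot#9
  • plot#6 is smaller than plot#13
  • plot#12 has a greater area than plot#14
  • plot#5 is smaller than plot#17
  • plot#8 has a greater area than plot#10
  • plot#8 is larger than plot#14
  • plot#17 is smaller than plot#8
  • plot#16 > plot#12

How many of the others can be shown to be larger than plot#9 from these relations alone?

Directly above plot#9: plot#5, plot#12, plot#13.
One step further: plot#16, plot#17, plot#8 (6 so far).
No other element is forced above plot#9 by the given relations, so the count is 6.

6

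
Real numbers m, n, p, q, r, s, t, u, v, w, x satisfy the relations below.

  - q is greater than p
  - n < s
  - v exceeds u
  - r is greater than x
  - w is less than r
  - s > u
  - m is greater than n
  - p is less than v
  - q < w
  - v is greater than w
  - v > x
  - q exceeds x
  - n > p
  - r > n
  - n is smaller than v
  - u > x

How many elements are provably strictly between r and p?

Chaining upward from p reaches: q, w, n, s, v, m.
Chaining downward from r reaches: x, q, w, n.
Strictly between p and r are those in both lists: q, w, n — 3 elements.

3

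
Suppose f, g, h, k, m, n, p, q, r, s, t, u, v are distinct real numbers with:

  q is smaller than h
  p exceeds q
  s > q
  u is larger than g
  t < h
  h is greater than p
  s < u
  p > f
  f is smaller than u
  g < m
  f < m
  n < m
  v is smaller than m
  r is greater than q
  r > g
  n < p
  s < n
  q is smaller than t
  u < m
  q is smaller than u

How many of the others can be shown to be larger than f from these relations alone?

The elements the relations force above f are u, p, m, h — no chain reaches any other.
That is 4.

4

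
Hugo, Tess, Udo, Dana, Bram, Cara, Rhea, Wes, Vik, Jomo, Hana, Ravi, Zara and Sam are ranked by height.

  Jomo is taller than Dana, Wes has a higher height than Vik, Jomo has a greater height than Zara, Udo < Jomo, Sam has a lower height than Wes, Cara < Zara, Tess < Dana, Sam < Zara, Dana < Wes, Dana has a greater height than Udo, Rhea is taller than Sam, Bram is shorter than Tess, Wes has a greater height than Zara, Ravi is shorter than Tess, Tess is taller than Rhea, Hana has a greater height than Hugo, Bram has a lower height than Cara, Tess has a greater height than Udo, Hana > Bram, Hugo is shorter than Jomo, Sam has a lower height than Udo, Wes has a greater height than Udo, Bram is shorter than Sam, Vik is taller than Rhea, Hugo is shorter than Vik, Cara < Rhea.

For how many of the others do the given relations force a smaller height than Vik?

5

From Vik the given relations immediately reach Hugo, Rhea.
From those, Sam, Cara — 4 in total.
From those, Bram — 5 in total.
No other element is forced below Vik by the given relations, so the count is 5.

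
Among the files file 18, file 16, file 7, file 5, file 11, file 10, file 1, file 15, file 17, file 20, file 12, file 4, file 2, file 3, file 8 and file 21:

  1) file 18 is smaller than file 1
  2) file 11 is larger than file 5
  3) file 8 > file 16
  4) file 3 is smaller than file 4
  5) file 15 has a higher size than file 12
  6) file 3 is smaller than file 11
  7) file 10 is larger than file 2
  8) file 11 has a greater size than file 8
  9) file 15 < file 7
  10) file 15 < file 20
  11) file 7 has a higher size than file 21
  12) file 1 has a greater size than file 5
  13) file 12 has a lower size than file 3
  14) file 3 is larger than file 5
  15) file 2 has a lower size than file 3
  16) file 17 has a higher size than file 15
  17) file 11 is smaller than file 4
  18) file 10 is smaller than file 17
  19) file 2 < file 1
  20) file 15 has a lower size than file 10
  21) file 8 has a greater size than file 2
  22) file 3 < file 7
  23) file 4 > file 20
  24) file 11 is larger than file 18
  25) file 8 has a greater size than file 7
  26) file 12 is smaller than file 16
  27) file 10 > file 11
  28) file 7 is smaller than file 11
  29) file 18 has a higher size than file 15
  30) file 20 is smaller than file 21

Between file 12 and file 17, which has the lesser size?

file 12 < file 15 and file 15 < file 20 give file 12 < file 20.
Then file 20 < file 21 extends the chain to file 21.
With file 21 < file 7: file 12 < file 15 < file 20 < file 21 < file 7.
With file 7 < file 11: file 12 < file 15 < file 20 < file 21 < file 7 < file 11.
With file 11 < file 10: file 12 < file 15 < file 20 < file 21 < file 7 < file 11 < file 10.
With file 10 < file 17: file 12 < file 15 < file 20 < file 21 < file 7 < file 11 < file 10 < file 17.
So file 12 < file 17; file 12 is the smaller of the two.

file 12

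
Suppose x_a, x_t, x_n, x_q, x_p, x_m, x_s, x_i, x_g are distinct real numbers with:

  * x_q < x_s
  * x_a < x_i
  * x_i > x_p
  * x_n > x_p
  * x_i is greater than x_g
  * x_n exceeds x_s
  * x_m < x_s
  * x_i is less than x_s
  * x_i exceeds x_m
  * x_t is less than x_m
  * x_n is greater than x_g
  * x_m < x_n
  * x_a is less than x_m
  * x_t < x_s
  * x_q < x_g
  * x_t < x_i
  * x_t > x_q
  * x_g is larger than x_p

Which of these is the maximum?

x_q is not greatest since x_q < x_s; x_p is not greatest since x_p < x_n; x_a is not greatest since x_a < x_i; x_t is not greatest since x_t < x_s; x_g is not greatest since x_g < x_i; x_m is not greatest since x_m < x_n; x_i is not greatest since x_i < x_s; x_s is not greatest since x_s < x_n.
Only x_n has nothing above it, so x_n is the maximum.

x_n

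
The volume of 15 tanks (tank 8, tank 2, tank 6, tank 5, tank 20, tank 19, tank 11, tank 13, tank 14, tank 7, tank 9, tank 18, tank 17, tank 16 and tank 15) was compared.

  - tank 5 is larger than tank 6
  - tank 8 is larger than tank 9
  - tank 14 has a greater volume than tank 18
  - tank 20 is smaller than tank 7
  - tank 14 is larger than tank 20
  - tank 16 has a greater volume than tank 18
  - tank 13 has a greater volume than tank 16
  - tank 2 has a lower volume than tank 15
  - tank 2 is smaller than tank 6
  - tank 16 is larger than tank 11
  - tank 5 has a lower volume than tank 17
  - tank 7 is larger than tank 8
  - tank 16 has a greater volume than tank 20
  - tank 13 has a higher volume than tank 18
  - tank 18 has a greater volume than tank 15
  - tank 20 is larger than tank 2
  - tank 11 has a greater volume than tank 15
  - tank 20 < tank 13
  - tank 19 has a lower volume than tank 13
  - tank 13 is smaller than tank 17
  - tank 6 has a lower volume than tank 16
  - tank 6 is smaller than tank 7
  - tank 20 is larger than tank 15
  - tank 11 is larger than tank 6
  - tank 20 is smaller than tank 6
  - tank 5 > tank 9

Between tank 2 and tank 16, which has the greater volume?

tank 16

The relevant relations are tank 2 < tank 15; tank 15 < tank 20; tank 20 < tank 6; tank 6 < tank 11; tank 11 < tank 16.
Chaining these gives tank 2 < tank 15 < tank 20 < tank 6 < tank 11 < tank 16.
So tank 2 < tank 16; tank 16 is the larger of the two.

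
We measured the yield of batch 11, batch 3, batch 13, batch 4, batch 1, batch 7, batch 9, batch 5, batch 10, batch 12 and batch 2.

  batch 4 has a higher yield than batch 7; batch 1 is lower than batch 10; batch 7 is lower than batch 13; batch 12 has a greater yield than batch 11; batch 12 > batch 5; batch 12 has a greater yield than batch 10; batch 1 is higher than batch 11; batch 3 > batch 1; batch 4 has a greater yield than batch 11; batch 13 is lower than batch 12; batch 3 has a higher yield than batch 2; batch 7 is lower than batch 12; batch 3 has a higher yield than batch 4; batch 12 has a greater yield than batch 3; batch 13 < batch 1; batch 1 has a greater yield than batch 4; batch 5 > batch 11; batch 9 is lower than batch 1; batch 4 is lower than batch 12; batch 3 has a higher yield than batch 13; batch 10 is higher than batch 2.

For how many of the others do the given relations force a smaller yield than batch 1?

From batch 1 the given relations immediately reach batch 11, batch 4, batch 9, batch 13.
From those, batch 7 — 5 in total.
Nothing else is reachable below batch 1; 5 in all.

5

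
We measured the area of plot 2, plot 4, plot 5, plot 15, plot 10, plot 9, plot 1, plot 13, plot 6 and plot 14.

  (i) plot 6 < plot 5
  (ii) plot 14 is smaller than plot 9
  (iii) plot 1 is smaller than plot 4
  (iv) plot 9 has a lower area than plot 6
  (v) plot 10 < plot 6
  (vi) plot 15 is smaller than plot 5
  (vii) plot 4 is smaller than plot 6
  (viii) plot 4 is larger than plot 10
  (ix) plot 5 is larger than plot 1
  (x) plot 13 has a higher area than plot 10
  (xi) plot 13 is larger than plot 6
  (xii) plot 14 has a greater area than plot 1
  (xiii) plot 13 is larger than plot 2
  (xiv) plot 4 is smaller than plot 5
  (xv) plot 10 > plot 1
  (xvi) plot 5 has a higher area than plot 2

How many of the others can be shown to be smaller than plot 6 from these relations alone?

5

Directly below plot 6: plot 10, plot 4, plot 9.
One step further: plot 1, plot 14 (5 so far).
No other element is forced below plot 6 by the given relations, so the count is 5.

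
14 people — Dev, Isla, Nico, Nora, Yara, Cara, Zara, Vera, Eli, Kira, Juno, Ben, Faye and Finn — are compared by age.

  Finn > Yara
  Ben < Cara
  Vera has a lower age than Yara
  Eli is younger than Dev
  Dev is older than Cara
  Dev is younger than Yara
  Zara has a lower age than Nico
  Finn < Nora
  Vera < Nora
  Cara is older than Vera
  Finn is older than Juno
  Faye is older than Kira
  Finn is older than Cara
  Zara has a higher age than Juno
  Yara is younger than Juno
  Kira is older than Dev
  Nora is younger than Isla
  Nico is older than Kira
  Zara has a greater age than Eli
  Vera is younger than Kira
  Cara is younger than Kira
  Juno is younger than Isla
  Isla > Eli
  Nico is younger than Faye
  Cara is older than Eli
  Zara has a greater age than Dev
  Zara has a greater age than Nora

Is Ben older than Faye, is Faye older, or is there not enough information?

Ben < Cara and Cara < Dev give Ben < Dev.
With Dev < Yara: Ben < Cara < Dev < Yara.
With Yara < Juno: Ben < Cara < Dev < Yara < Juno.
Then Juno < Finn extends the chain to Finn.
Then Finn < Nora extends the chain to Nora.
With Nora < Zara: Ben < Cara < Dev < Yara < Juno < Finn < Nora < Zara.
With Zara < Nico: Ben < Cara < Dev < Yara < Juno < Finn < Nora < Zara < Nico.
Then Nico < Faye extends the chain to Faye.
So Faye is older.

Faye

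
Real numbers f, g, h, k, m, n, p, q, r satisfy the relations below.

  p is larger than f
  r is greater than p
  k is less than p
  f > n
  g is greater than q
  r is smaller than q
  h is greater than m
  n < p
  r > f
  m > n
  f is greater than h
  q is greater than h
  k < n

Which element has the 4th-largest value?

p

Piecing the relations together gives one ordering: k < n < m < h < f < p < r < q < g.
Counting 4 from the largest end gives p.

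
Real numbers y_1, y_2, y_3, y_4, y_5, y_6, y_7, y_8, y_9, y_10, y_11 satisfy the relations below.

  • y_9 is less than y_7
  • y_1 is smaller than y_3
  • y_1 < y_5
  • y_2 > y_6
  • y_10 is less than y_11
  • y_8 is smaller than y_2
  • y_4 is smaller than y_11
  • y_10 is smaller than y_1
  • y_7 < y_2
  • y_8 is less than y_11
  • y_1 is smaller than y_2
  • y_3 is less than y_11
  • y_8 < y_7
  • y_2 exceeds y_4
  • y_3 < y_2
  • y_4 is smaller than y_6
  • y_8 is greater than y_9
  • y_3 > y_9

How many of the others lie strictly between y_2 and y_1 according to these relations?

1

Chaining upward from y_1 reaches: y_5, y_3, y_11.
Chaining downward from y_2 reaches: y_10, y_4, y_9, y_3, y_6, y_8, y_7.
Strictly between y_1 and y_2 are those in both lists: y_3 — 1 element.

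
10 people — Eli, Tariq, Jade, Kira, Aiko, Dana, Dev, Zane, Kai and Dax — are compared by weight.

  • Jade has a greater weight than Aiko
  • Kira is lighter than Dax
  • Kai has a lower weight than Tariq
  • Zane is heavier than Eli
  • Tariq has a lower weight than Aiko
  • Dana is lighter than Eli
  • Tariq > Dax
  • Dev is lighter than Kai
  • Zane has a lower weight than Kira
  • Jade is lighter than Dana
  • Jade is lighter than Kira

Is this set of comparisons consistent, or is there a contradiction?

inconsistent

Chaining the given relations yields Tariq < Aiko < Jade < Dana < Eli < Zane < Kira < Dax, so Tariq < Dax. But one relation states Dax < Tariq. These cannot both hold.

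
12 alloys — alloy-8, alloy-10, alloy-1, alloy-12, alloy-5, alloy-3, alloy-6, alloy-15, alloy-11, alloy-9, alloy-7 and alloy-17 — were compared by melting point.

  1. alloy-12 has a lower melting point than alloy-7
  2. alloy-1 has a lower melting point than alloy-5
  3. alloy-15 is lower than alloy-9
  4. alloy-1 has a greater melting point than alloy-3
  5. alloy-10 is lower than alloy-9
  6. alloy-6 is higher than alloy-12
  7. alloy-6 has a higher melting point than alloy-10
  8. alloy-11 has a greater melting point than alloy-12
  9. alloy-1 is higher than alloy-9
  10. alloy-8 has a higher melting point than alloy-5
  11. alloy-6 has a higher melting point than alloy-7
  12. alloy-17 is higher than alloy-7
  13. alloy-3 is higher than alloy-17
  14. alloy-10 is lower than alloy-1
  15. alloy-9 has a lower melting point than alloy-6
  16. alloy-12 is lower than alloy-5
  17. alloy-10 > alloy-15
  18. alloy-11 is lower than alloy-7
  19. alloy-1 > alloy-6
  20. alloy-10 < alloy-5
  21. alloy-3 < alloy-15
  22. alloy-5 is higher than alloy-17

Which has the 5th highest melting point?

Piecing the relations together gives one ordering: alloy-12 < alloy-11 < alloy-7 < alloy-17 < alloy-3 < alloy-15 < alloy-10 < alloy-9 < alloy-6 < alloy-1 < alloy-5 < alloy-8.
Counting 5 from the largest end gives alloy-9.

alloy-9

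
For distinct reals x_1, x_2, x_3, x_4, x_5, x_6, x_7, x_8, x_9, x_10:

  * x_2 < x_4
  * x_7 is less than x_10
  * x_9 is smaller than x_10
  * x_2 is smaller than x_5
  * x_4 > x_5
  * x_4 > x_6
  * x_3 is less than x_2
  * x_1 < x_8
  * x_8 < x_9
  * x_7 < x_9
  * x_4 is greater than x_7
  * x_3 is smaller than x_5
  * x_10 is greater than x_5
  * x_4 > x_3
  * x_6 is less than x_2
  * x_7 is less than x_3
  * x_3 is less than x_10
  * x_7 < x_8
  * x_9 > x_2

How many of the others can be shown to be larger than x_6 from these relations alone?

From x_6 the given relations immediately reach x_2, x_4.
From those, x_5, x_9 — 4 in total.
From those, x_10 — 5 in total.
No other element is forced above x_6 by the given relations, so the count is 5.

5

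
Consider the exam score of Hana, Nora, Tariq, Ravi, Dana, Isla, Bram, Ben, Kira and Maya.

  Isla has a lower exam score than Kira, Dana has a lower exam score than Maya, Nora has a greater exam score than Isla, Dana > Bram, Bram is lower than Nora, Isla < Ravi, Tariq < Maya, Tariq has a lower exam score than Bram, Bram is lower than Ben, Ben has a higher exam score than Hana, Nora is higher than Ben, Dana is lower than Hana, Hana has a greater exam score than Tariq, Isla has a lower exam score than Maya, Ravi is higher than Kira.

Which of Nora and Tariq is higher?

Link the given pairs in sequence: Tariq < Bram; Bram < Dana; Dana < Hana; Hana < Ben; Ben < Nora.
Chaining these gives Tariq < Bram < Dana < Hana < Ben < Nora.
So Tariq < Nora; Nora is the higher of the two.

Nora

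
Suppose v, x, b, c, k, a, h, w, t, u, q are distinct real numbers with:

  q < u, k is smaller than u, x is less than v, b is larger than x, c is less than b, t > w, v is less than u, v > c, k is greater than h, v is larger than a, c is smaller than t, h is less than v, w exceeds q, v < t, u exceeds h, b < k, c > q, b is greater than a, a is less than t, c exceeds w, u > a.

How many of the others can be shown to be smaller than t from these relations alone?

7

The elements the relations force below t are q, w, h, x, c, a, v — no chain reaches any other.
That is 7.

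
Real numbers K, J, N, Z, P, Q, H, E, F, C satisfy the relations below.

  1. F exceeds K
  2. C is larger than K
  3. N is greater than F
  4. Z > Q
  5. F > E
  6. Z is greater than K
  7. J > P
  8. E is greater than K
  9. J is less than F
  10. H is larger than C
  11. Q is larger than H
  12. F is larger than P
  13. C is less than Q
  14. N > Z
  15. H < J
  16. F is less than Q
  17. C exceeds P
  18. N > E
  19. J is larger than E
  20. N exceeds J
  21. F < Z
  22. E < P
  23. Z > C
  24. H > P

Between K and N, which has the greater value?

The relevant relations are K < E; E < P; P < C; C < H; H < J; J < F; F < Q; Q < Z; Z < N.
Together: K < E < P < C < H < J < F < Q < Z < N.
So K < N; N is the larger of the two.

N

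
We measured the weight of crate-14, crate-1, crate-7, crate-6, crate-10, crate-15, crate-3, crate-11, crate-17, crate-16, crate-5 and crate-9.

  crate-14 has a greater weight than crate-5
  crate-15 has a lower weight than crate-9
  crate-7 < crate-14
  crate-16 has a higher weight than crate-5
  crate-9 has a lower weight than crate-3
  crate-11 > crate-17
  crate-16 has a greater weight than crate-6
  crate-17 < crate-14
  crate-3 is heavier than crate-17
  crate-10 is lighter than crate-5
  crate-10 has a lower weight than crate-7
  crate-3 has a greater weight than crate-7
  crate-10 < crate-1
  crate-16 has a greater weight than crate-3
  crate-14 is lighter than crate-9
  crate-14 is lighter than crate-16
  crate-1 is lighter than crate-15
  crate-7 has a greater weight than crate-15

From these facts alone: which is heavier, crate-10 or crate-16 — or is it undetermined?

crate-16

Following the relations from crate-10: crate-10 < crate-1 < crate-15 < crate-7 < crate-14 < crate-9 < crate-3 < crate-16.
So crate-16 is heavier.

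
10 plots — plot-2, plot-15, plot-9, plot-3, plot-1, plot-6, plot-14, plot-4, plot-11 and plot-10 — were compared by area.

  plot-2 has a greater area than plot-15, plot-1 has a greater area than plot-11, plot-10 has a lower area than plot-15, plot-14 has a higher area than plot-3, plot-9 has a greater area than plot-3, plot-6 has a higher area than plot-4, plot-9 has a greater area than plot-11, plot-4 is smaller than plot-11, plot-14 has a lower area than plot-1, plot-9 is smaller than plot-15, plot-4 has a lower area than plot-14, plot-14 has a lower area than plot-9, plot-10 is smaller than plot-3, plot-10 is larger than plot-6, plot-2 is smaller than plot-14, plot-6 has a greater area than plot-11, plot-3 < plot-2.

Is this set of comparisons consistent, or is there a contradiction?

inconsistent

Chaining the given relations yields plot-9 < plot-15 < plot-2 < plot-14, so plot-9 < plot-14. But one relation states plot-14 < plot-9. These cannot both hold.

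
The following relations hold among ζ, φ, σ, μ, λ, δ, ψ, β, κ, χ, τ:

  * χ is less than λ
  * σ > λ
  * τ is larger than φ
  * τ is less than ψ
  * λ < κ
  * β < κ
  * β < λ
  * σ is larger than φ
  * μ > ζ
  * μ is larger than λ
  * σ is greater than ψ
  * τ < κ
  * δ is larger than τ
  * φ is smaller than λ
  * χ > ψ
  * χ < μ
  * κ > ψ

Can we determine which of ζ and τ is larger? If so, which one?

undetermined

Following every chain through τ: above τ we get ψ, χ, δ, λ, σ, κ, μ; below τ we get φ.
ζ is not reached, and no chain runs the other way from ζ to τ.
So the given relations leave the order of τ and ζ undetermined.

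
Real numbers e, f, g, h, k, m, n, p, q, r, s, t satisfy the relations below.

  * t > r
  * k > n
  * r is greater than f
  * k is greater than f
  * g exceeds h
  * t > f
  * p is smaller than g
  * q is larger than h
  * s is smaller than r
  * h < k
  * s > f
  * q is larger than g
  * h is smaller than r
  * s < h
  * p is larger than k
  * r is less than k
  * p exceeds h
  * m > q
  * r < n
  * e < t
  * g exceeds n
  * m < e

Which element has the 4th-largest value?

q

The consecutive relations fix a unique order: f < s < h < r < n < k < p < g < q < m < e < t.
The 4th largest is q.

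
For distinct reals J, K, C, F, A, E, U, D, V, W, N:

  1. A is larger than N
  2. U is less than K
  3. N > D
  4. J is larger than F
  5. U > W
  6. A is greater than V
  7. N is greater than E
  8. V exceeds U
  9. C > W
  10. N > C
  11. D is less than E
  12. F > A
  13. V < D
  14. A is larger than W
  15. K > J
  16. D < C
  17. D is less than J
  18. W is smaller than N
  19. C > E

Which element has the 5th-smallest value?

E

Piecing the relations together gives one ordering: W < U < V < D < E < C < N < A < F < J < K.
Counting 5 from the smallest end gives E.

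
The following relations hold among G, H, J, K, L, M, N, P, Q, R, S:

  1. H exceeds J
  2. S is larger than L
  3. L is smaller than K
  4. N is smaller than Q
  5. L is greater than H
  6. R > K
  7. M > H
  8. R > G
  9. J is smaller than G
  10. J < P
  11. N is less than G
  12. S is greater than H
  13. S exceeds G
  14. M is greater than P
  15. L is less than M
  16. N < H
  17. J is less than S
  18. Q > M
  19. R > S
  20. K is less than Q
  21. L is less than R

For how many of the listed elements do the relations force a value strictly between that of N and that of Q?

4

The relations place N below Q. An element lies strictly between them when it is forced above N and also forced below Q.
Above N: {H, L, K, M, G, S, R}. Below Q: {J, H, P, L, K, M}.
Intersection: {H, L, K, M} — 4.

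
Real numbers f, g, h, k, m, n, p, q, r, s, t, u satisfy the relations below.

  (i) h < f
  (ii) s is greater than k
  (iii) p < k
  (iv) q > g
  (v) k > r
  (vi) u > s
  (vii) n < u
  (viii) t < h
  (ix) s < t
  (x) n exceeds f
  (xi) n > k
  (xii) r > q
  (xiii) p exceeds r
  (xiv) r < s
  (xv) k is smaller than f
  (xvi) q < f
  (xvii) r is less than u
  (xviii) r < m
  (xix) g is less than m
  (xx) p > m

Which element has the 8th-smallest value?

t

Chaining the given pairs: g < q < r < m < p < k < s < t < h < f < n < u.
Counting 8 from the smallest end gives t.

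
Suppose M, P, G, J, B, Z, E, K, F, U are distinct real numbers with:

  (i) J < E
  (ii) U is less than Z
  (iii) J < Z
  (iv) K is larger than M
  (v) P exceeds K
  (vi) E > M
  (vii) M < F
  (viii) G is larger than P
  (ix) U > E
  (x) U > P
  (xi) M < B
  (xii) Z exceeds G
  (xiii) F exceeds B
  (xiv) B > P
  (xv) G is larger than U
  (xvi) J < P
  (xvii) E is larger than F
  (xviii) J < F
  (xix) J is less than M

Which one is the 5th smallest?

The consecutive relations fix a unique order: J < M < K < P < B < F < E < U < G < Z.
The 5th smallest is B.

B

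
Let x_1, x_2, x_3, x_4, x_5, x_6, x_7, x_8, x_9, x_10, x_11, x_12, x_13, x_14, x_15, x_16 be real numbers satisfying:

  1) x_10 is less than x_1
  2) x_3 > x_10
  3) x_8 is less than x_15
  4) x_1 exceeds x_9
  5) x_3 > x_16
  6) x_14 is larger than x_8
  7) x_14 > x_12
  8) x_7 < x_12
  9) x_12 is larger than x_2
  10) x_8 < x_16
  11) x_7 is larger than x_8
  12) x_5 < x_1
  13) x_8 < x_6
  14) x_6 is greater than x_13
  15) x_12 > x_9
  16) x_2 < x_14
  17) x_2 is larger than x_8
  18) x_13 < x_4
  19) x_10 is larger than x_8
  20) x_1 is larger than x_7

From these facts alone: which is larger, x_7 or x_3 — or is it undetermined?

undetermined

Following every chain through x_7: above x_7 we get x_1, x_12, x_14; below x_7 we get x_8.
x_3 is not reached, and no chain runs the other way from x_3 to x_7.
So the given relations leave the order of x_7 and x_3 undetermined.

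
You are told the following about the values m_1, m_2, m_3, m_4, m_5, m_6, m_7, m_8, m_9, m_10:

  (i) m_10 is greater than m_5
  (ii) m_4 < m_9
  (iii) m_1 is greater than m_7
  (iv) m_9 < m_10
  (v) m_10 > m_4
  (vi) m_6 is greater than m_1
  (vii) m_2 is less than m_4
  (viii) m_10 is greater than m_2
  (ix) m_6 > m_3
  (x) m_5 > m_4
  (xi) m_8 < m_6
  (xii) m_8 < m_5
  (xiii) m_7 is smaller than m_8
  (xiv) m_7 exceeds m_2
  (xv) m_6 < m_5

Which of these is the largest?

m_10

m_3 is not greatest since m_3 < m_6; m_2 is not greatest since m_2 < m_7; m_7 is not greatest since m_7 < m_1; m_1 is not greatest since m_1 < m_6; m_4 is not greatest since m_4 < m_10; m_8 is not greatest since m_8 < m_5; m_9 is not greatest since m_9 < m_10; m_6 is not greatest since m_6 < m_5; m_5 is not greatest since m_5 < m_10.
Only m_10 has nothing above it, so m_10 is the largest.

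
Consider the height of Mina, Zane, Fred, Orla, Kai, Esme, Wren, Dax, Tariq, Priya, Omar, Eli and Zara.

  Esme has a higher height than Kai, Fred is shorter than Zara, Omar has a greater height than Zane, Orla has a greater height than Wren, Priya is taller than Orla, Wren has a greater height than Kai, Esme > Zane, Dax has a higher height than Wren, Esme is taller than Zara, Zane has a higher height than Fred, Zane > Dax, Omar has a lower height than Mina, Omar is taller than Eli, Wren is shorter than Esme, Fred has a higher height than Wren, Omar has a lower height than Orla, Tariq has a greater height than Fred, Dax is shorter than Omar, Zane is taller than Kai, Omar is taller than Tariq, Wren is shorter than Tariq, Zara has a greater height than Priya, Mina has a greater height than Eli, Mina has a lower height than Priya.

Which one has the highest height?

Kai is not greatest since Kai < Wren; Eli is not greatest since Eli < Mina; Wren is not greatest since Wren < Tariq; Dax is not greatest since Dax < Omar; Fred is not greatest since Fred < Zane; Tariq is not greatest since Tariq < Omar; Zane is not greatest since Zane < Esme; Omar is not greatest since Omar < Orla; Mina is not greatest since Mina < Priya; Orla is not greatest since Orla < Priya; Priya is not greatest since Priya < Zara; Zara is not greatest since Zara < Esme.
Only Esme has nothing above it, so Esme is the highest height.

Esme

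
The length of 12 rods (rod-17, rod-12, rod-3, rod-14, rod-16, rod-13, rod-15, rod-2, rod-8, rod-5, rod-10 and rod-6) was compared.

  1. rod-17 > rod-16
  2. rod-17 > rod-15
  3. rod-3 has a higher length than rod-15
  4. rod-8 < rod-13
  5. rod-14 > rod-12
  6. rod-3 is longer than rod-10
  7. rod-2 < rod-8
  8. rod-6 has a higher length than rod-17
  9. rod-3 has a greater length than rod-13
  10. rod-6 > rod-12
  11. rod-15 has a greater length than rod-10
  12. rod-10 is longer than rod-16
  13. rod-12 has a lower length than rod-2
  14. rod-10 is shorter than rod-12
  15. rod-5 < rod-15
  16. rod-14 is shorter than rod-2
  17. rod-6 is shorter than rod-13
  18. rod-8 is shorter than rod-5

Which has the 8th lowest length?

Piecing the relations together gives one ordering: rod-16 < rod-10 < rod-12 < rod-14 < rod-2 < rod-8 < rod-5 < rod-15 < rod-17 < rod-6 < rod-13 < rod-3.
The 8th smallest is rod-15.

rod-15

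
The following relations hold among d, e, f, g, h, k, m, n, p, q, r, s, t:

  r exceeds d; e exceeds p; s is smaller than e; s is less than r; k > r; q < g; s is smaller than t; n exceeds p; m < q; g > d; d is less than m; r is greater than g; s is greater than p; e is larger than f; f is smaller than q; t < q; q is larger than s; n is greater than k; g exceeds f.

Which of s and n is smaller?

s < t and t < q give s < q.
With q < g: s < t < q < g.
With g < r: s < t < q < g < r.
With r < k: s < t < q < g < r < k.
Then k < n extends the chain to n.
So s < n; s is the smaller of the two.

s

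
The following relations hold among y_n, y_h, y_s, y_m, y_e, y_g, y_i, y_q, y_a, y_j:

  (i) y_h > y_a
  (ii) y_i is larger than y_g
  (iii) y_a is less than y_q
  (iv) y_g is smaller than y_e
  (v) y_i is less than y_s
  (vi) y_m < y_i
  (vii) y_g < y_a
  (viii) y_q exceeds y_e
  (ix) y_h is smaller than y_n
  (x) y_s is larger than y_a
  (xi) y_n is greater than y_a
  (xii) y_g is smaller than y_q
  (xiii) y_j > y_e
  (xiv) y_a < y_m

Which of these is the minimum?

y_g

y_a is not least since y_g < y_a; y_m is not least since y_a < y_m; y_e is not least since y_g < y_e; y_i is not least since y_m < y_i; y_s is not least since y_a < y_s; y_j is not least since y_e < y_j; y_q is not least since y_g < y_q; y_h is not least since y_a < y_h; y_n is not least since y_h < y_n.
Only y_g has nothing below it, so y_g is the minimum.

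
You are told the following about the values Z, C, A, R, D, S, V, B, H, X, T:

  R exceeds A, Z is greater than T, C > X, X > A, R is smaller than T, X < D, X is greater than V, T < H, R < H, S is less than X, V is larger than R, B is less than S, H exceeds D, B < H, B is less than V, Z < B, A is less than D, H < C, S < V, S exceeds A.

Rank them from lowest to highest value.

A < R < T < Z < B < S < V < X < D < H < C

The consecutive links are each given: A < R; R < T; T < Z; Z < B; B < S; S < V; V < X; X < D; D < H; H < C.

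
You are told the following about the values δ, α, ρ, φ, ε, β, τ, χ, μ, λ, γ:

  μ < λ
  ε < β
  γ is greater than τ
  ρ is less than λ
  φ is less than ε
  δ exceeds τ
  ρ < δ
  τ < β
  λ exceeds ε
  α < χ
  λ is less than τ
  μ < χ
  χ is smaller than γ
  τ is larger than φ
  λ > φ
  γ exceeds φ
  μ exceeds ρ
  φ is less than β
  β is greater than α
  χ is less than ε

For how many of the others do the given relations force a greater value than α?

7

Directly above α: χ, β.
One step further: ε, γ (4 so far).
One step further: λ (5 so far).
One step further: τ (6 so far).
One step further: δ (7 so far).
Nothing else is reachable above α; 7 in all.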